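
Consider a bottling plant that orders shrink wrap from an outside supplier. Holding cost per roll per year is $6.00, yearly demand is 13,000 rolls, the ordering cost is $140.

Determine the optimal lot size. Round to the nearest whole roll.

Q* = √(2·D·S / H) = √(2·13,000·140 / 6) = √606,666.7 ≈ 778.89

779 rolls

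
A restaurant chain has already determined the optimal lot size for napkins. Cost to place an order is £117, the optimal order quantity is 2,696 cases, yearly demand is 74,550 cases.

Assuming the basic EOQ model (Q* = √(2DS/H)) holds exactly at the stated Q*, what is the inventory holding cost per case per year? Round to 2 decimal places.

£2.40

Since Q* = (2DS/H)^½, squaring gives Q*²·H = 2DS.
H = 2DS / Q² = 2 × 74,550 × 117 / 2,696² = 2.4001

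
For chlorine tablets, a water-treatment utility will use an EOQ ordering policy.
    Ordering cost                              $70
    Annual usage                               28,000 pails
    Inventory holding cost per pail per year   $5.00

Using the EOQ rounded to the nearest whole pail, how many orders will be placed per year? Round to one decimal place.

Optimal lot size Q* = (2 × 28,000 × $70 / $5)^½ ≈ 885.44 → Q = 885
Orders per year = D/Q = 28,000 / 885 = 31.638

31.6 orders per year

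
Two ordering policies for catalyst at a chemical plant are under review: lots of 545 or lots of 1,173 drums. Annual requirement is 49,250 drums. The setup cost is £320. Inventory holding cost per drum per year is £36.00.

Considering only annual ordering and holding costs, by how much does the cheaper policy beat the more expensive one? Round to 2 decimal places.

Annual cost at Q: ordering D·S/Q plus holding Q·H/2.
TC(545) = (49,250/545)×320 + (545/2)×36 = £38,727.43
TC(1,173) = (49,250/1,173)×320 + (1,173/2)×36 = £34,549.64
|ΔTC| = |£38,727.43 − £34,549.64| = £4,177.80

£4,177.80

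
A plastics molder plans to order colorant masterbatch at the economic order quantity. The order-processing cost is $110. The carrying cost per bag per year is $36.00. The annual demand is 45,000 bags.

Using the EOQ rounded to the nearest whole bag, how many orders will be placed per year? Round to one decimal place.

85.9 orders per year

2DS/H = 2·45,000·110/36 = 275,000.00
EOQ = √275,000.00 ≈ 524.40 → Q = 524
N = D/Q = 45,000/524 ≈ 85.878 orders/yr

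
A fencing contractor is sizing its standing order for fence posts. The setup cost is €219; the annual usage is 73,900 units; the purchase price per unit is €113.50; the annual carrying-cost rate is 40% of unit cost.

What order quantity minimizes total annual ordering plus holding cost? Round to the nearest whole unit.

Holding cost per unit per year: H = 40% × €113.5 = €45.4000
Q* = √(2·D·S / H) = √(2·73,900·219 / 45.4) = √712,955.9 ≈ 844.37

844 units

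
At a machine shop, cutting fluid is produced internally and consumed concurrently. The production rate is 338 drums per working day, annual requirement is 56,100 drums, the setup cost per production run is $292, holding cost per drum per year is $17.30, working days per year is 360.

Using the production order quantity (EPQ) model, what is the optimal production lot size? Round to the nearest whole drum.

d = 56,100/360 = 155.8333 drums/day;  effective holding cost H(1 − d/p) = 17.3·(1 − 155.8333/338) = 9.32392
Q* = √(2DS / H_eff) = √(2·56,100·292 / 9.32392) ≈ 1,874.51

1,875 drums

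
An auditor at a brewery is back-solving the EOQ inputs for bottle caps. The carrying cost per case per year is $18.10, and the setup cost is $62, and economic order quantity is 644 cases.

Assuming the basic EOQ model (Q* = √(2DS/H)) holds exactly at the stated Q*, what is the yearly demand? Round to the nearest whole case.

Since Q* = (2DS/H)^½, squaring gives Q*²·H = 2DS.
D = Q²H / (2S) = 644² × 18.1 / (2 × 62) = 60,538.08

60,538 cases per year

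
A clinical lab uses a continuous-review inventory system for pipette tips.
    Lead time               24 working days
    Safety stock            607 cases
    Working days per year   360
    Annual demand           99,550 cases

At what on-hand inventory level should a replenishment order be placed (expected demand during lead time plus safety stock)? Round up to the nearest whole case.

7,244 cases

Daily demand d = 99,550 / 360 = 276.528 cases/day
Demand during lead time = 276.528 × 24 = 6,636.67
Reorder point = 6,636.67 + 607 = 7,243.67 → round up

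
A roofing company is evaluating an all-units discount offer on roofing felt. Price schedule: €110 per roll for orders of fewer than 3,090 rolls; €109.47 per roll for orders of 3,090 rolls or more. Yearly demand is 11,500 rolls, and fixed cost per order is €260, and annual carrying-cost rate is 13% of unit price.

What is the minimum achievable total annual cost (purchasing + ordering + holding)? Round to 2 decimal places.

€1,274,247.38

H₁ = 13%×€110 = €14.3000;  H₂ = 13%×€109.47 = €14.2311
EOQ₁ = √(2×11,500×260/14.3000) = 646.67  (< 3,090, feasible at tier 1)
EOQ₂ = √(2×11,500×260/14.2311) = 648.23  (< 3,090 → use Q = 3,090 at tier-2 price)
TC(tier 1 (EOQ₁), Q≈646.7) = €1,274,247.38
TC(tier 2, Q≈3,090.0) = €1,281,859.69
Minimum at tier 1 (EOQ₁): €1,274,247.38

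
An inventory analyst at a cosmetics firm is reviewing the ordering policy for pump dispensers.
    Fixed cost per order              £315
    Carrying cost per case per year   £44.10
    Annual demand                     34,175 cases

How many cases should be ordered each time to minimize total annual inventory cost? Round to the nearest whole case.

Q* = √(2·D·S / H) = √(2·34,175·315 / 44.1) = √488,214.3 ≈ 698.72

699 cases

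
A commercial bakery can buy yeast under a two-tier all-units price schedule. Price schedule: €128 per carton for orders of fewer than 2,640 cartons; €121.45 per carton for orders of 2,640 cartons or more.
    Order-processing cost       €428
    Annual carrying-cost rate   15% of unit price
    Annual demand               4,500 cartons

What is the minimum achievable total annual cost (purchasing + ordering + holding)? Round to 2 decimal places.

€571,301.65

H₁ = 15%×€128 = €19.2000;  H₂ = 15%×€121.45 = €18.2175
EOQ₁ = √(2×4,500×428/19.2000) = 447.91  (< 2,640, feasible at tier 1)
EOQ₂ = √(2×4,500×428/18.2175) = 459.83  (< 2,640 → use Q = 2,640 at tier-2 price)
TC(tier 1 (EOQ₁), Q≈447.9) = €584,599.91
TC(tier 2, Q≈2,640.0) = €571,301.65
Minimum at tier 2: €571,301.65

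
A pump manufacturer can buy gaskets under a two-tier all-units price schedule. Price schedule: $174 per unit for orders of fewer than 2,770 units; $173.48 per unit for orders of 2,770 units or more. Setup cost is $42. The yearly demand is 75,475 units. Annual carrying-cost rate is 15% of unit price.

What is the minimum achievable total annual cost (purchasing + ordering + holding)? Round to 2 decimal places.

$13,130,587.86

H₁ = 15%×$174 = $26.1000;  H₂ = 15%×$173.48 = $26.0220
EOQ₁ = √(2×75,475×42/26.1000) = 492.86  (< 2,770, feasible at tier 1)
EOQ₂ = √(2×75,475×42/26.0220) = 493.60  (< 2,770 → use Q = 2,770 at tier-2 price)
TC(tier 1 (EOQ₁), Q≈492.9) = $13,145,513.57
TC(tier 2, Q≈2,770.0) = $13,130,587.86
Minimum at tier 2: $13,130,587.86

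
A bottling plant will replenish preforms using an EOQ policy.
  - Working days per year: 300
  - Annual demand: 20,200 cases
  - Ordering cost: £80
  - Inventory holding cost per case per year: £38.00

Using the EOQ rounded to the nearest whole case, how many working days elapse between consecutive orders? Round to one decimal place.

4.3 days

2DS/H = 2·20,200·80/38 = 85,052.63
EOQ = √85,052.63 ≈ 291.64 → Q = 292 cases
Cycle time = (working days × Q)/D = (300 × 292) / 20,200 = 4.337 days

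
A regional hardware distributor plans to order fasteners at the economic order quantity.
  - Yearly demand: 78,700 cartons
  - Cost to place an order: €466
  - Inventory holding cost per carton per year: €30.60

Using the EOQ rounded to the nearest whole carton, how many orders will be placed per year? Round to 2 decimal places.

50.84 orders per year

Q* = √(2·D·S / H) = √(2·78,700·466 / 30.6) = √2,397,006.5 ≈ 1,548.23 → Q = 1,548
Orders per year = D/Q = 78,700 / 1,548 = 50.840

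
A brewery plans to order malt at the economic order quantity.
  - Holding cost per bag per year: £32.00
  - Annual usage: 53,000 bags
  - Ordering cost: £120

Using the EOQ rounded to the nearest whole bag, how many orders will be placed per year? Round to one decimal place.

84.1 orders per year

Optimal lot size Q* = (2 × 53,000 × £120 / £32)^½ ≈ 630.48 → Q = 630
Orders per year = D/Q = 53,000 / 630 = 84.127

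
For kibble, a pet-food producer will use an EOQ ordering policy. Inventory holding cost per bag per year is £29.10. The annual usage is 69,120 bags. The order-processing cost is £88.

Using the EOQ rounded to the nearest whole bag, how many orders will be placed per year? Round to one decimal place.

106.8 orders per year

Q* = √(2·D·S / H) = √(2·69,120·88 / 29.1) = √418,045.4 ≈ 646.56 → Q = 647
Orders per year = D/Q = 69,120 / 647 = 106.832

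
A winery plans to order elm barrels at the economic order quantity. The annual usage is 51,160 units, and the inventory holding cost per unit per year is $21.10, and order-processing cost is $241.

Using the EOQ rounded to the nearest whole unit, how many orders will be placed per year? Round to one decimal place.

Q* = √(2·D·S / H) = √(2·51,160·241 / 21.1) = √1,168,678.7 ≈ 1,081.05 → Q = 1,081
Orders per year = D/Q = 51,160 / 1,081 = 47.327

47.3 orders per year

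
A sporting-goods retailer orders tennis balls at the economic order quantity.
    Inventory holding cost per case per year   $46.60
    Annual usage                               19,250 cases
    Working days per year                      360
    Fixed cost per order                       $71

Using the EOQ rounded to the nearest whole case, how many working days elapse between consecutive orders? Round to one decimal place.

4.5 days

EOQ = √(2DS/H) = √(2 × 19,250 × 71 / 46.6)
    = √(58,658.80) ≈ 242.20 → Q = 242 cases
T = Q/D × 360 days = 242/19,250 × 360 = 4.526 days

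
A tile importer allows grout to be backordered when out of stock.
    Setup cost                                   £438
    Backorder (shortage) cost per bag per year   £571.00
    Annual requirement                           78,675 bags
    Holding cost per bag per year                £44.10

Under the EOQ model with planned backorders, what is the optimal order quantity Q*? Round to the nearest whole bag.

1,297 bags

Q* = √(2DS/H) · √((H + b)/b)
   = √(2 × 78,675 × 438 / 44.1) · √((44.1 + 571) / 571)
   = 1,250.118 × 1.0379 ≈ 1,297.50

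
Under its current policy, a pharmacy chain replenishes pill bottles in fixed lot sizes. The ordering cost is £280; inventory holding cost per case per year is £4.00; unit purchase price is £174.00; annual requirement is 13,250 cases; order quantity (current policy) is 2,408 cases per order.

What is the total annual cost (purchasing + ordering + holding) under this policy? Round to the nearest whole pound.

£2,311,857

Ordering: D/Q × S = 13,250/2,408 × £280 = £1,540.70
Holding:  Q/2 × H = 2,408/2 × £4 = £4,816.00
Purchase cost = D·C = 13,250 × 174 = £2,305,500.00
Total = £1,540.70 + £4,816.00 + £2,305,500.00 = £2,311,856.70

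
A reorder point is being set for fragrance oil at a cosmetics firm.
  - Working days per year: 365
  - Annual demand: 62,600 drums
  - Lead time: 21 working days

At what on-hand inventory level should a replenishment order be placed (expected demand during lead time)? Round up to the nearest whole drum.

Daily demand d = 62,600 / 365 = 171.507 drums/day
Demand during lead time = 171.507 × 21 = 3,601.64
Reorder point = 3,601.64 → round up

3,602 drums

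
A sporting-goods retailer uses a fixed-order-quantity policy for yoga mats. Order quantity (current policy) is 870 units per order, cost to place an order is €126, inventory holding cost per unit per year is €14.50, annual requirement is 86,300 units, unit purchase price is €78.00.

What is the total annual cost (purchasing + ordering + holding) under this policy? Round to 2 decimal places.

Orders/yr = 86,300/870 = 99.195; ordering cost = 99.195 × €126 = €12,498.62
Average inventory = 870/2 = 435; holding cost = 435 × €14.5 = €6,307.50
Purchase cost = D·C = 86,300 × 78 = €6,731,400.00
Total = €12,498.62 + €6,307.50 + €6,731,400.00 = €6,750,206.12

€6,750,206.12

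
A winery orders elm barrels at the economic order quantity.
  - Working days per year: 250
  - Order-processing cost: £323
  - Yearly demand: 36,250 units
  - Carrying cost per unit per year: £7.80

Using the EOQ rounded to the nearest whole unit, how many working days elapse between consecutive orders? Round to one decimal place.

Optimal lot size Q* = (2 × 36,250 × £323 / £7.8)^½ ≈ 1,732.70 → Q = 1,733 units
T = Q/D × 250 days = 1,733/36,250 × 250 = 11.952 days

12.0 days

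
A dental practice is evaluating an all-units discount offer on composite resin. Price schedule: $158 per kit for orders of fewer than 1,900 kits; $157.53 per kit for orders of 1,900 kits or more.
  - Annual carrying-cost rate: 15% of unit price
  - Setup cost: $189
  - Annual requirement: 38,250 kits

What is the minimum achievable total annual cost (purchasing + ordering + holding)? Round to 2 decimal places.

H₁ = 15%×$158 = $23.7000;  H₂ = 15%×$157.53 = $23.6295
EOQ₁ = √(2×38,250×189/23.7000) = 781.07  (< 1,900, feasible at tier 1)
EOQ₂ = √(2×38,250×189/23.6295) = 782.23  (< 1,900 → use Q = 1,900 at tier-2 price)
TC(tier 1 (EOQ₁), Q≈781.1) = $6,062,011.25
TC(tier 2, Q≈1,900.0) = $6,051,775.39
Minimum at tier 2: $6,051,775.39

$6,051,775.39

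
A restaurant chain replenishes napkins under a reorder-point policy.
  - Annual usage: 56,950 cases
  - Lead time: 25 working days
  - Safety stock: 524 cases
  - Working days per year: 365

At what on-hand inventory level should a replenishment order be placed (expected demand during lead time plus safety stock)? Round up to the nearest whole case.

Daily demand d = 56,950 / 365 = 156.027 cases/day
Demand during lead time = 156.027 × 25 = 3,900.68
Reorder point = 3,900.68 + 524 = 4,424.68 → round up

4,425 cases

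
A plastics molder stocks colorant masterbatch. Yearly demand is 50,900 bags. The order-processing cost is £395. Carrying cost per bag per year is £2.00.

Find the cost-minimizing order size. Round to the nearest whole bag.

4,484 bags

Q* = √(2·D·S / H) = √(2·50,900·395 / 2) = √20,105,500.0 ≈ 4,483.92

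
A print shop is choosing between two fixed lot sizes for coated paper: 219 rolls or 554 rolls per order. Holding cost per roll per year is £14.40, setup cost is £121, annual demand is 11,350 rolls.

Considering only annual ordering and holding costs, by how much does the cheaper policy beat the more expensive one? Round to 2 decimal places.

£1,380.03

For each Q, cost = (D/Q)·S + (Q/2)·H.
TC(219) = (11,350/219)×121 + (219/2)×14.4 = £7,847.80
TC(554) = (11,350/554)×121 + (554/2)×14.4 = £6,467.77
Lots of 554 are cheaper by £1,380.03.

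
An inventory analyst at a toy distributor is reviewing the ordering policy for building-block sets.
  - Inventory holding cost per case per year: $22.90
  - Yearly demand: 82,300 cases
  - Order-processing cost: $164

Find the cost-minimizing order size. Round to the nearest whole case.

Optimal lot size Q* = (2 × 82,300 × $164 / $22.9)^½ ≈ 1,085.72

1,086 cases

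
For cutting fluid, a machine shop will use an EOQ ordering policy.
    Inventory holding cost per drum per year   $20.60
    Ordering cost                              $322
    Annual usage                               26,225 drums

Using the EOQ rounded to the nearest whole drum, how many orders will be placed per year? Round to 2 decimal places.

EOQ = √(2DS/H) = √(2 × 26,225 × 322 / 20.6)
    = √(819,849.51) ≈ 905.46 → Q = 905
Orders per year = D/Q = 26,225 / 905 = 28.978

28.98 orders per year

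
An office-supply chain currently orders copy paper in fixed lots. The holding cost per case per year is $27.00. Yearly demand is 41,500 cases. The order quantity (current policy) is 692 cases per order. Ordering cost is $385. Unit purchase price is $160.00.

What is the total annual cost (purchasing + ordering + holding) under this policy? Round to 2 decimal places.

Orders/yr = 41,500/692 = 59.971; ordering cost = 59.971 × $385 = $23,088.87
Average inventory = 692/2 = 346; holding cost = 346 × $27 = $9,342.00
Purchase cost = D·C = 41,500 × 160 = $6,640,000.00
Total = $23,088.87 + $9,342.00 + $6,640,000.00 = $6,672,430.87

$6,672,430.87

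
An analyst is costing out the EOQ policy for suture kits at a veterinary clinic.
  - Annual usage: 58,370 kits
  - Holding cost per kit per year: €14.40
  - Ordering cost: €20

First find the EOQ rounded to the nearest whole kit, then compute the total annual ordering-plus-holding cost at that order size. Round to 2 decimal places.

€5,798.37

Optimal lot size Q* = (2 × 58,370 × €20 / €14.4)^½ ≈ 402.66 → Q = 403 kits
Annual ordering cost = (D/Q)·S = (58,370/403) × 20 = €2,896.77
Annual holding cost  = (Q/2)·H = (403/2) × 14.4 = €2,901.60
Total = €2,896.77 + €2,901.60 = €5,798.37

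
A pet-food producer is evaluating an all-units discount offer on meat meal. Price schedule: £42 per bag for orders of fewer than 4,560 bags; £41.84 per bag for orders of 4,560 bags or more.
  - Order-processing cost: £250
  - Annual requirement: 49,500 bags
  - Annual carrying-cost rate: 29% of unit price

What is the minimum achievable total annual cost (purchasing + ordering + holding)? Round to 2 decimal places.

H₁ = 29%×£42 = £12.1800;  H₂ = 29%×£41.84 = £12.1336
EOQ₁ = √(2×49,500×250/12.1800) = 1,425.49  (< 4,560, feasible at tier 1)
EOQ₂ = √(2×49,500×250/12.1336) = 1,428.21  (< 4,560 → use Q = 4,560 at tier-2 price)
TC(tier 1 (EOQ₁), Q≈1,425.5) = £2,096,362.46
TC(tier 2, Q≈4,560.0) = £2,101,458.42
Minimum at tier 1 (EOQ₁): £2,096,362.46

£2,096,362.46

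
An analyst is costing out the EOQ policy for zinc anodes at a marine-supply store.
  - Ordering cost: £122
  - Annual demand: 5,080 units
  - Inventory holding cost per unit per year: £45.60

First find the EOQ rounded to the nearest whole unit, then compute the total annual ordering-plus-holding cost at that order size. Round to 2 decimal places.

£7,518.12

2DS/H = 2·5,080·122/45.6 = 27,182.46
EOQ = √27,182.46 ≈ 164.87 → Q = 165 units
Annual ordering cost = (D/Q)·S = (5,080/165) × 122 = £3,756.12
Annual holding cost  = (Q/2)·H = (165/2) × 45.6 = £3,762.00
Total = £3,756.12 + £3,762.00 = £7,518.12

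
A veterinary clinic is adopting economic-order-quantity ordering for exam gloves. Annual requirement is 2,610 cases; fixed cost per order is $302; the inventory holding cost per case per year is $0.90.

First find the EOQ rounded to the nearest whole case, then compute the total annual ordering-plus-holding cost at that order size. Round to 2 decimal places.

$1,191.13

Q* = √(2·D·S / H) = √(2·2,610·302 / 0.9) = √1,751,600.0 ≈ 1,323.48 → Q = 1,323 cases
Ordering: D/Q × S = 2,610/1,323 × $302 = $595.78
Holding:  Q/2 × H = 1,323/2 × $0.9 = $595.35
Total = $595.78 + $595.35 = $1,191.13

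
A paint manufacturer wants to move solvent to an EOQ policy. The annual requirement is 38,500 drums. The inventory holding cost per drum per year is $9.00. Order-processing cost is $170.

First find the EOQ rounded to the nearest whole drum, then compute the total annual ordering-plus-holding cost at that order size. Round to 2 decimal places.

Optimal lot size Q* = (2 × 38,500 × $170 / $9)^½ ≈ 1,206.00 → Q = 1,206 drums
Orders/yr = 38,500/1,206 = 31.924; ordering cost = 31.924 × $170 = $5,427.03
Average inventory = 1,206/2 = 603; holding cost = 603 × $9 = $5,427.00
Total = $5,427.03 + $5,427.00 = $10,854.03

$10,854.03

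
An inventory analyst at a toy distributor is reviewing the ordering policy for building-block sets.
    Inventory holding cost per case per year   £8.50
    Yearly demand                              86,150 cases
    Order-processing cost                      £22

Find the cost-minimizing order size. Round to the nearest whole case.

Optimal lot size Q* = (2 × 86,150 × £22 / £8.5)^½ ≈ 667.80

668 cases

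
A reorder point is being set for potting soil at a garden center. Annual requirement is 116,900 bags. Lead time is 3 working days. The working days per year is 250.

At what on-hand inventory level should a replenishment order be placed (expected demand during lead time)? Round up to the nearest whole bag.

Daily demand d = 116,900 / 250 = 467.600 bags/day
Demand during lead time = 467.600 × 3 = 1,402.80
Reorder point = 1,402.80 → round up

1,403 bags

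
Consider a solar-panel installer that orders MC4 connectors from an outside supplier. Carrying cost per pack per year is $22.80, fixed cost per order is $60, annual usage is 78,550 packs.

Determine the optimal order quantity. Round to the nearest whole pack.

Optimal lot size Q* = (2 × 78,550 × $60 / $22.8)^½ ≈ 642.98

643 packs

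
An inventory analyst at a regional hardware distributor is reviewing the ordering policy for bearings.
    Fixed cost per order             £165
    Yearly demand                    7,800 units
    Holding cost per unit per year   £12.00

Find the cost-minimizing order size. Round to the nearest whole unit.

2DS/H = 2·7,800·165/12 = 214,500.00
EOQ = √214,500.00 ≈ 463.14

463 units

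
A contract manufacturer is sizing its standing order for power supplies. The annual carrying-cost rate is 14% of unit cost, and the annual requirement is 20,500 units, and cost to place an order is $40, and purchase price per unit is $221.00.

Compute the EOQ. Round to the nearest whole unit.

230 units

Holding cost per unit per year: H = 14% × $221 = $30.9400
Optimal lot size Q* = (2 × 20,500 × $40 / $30.94)^½ ≈ 230.23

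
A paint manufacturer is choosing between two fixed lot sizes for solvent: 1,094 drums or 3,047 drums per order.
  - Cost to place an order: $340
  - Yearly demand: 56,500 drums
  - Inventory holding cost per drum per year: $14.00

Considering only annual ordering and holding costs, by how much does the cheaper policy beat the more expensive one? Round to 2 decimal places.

$2,416.15

Annual cost at Q: ordering D·S/Q plus holding Q·H/2.
TC(1,094) = (56,500/1,094)×340 + (1,094/2)×14 = $25,217.41
TC(3,047) = (56,500/3,047)×340 + (3,047/2)×14 = $27,633.56
|ΔTC| = |$25,217.41 − $27,633.56| = $2,416.15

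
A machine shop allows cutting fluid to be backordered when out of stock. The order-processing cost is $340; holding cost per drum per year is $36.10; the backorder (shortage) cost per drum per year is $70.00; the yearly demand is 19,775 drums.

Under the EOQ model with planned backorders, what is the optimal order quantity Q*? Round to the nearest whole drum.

Basic EOQ = √(2·19,775·340/36.1) = 610.322
Backorder adjustment √((H+b)/b) = √((36.1+70)/70) = 1.2311
Q* = 610.322 × 1.2311 ≈ 751.39

751 drums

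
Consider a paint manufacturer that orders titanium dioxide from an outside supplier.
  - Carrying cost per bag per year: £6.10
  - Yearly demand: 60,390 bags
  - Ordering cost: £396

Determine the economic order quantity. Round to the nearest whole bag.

EOQ = √(2DS/H) = √(2 × 60,390 × 396 / 6.1)
    = √(7,840,800.00) ≈ 2,800.14

2,800 bags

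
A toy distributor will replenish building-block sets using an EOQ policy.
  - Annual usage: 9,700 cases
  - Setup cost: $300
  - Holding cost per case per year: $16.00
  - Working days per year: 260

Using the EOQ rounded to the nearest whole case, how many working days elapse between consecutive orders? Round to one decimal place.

Optimal lot size Q* = (2 × 9,700 × $300 / $16)^½ ≈ 603.12 → Q = 603 cases
T = Q/D × 260 days = 603/9,700 × 260 = 16.163 days

16.2 days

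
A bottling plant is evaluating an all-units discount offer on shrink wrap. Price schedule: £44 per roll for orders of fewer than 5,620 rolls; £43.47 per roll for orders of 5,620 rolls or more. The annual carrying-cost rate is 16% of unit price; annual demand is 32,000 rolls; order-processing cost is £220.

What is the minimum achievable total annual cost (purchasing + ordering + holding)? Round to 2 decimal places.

H₁ = 16%×£44 = £7.0400;  H₂ = 16%×£43.47 = £6.9552
EOQ₁ = √(2×32,000×220/7.0400) = 1,414.21  (< 5,620, feasible at tier 1)
EOQ₂ = √(2×32,000×220/6.9552) = 1,422.81  (< 5,620 → use Q = 5,620 at tier-2 price)
TC(tier 1 (EOQ₁), Q≈1,414.2) = £1,417,956.06
TC(tier 2, Q≈5,620.0) = £1,411,836.78
Minimum at tier 2: £1,411,836.78

£1,411,836.78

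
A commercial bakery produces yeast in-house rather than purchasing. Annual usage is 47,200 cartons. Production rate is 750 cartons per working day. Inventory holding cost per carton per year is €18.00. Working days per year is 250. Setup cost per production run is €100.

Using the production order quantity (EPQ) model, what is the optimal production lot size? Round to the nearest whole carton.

837 cartons

d = 47,200/250 = 188.8000 cartons/day;  effective holding cost H(1 − d/p) = 18·(1 − 188.8000/750) = 13.46880
Q* = √(2DS / H_eff) = √(2·47,200·100 / 13.46880) ≈ 837.19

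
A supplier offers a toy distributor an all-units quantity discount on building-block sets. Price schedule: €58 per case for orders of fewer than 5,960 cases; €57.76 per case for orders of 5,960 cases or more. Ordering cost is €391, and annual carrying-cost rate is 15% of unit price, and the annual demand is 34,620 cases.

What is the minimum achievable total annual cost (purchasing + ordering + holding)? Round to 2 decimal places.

H₁ = 15%×€58 = €8.7000;  H₂ = 15%×€57.76 = €8.6640
EOQ₁ = √(2×34,620×391/8.7000) = 1,764.04  (< 5,960, feasible at tier 1)
EOQ₂ = √(2×34,620×391/8.6640) = 1,767.70  (< 5,960 → use Q = 5,960 at tier-2 price)
TC(tier 1 (EOQ₁), Q≈1,764.0) = €2,023,307.11
TC(tier 2, Q≈5,960.0) = €2,027,741.13
Minimum at tier 1 (EOQ₁): €2,023,307.11

€2,023,307.11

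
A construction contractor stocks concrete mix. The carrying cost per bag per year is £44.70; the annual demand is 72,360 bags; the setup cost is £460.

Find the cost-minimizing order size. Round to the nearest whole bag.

2DS/H = 2·72,360·460/44.7 = 1,489,288.59
EOQ = √1,489,288.59 ≈ 1,220.36

1,220 bags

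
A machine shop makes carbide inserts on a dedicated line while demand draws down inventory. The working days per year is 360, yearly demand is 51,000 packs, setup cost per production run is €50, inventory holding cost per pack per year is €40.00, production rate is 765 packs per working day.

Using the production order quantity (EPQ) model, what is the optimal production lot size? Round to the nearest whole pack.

d = 51,000/360 = 141.6667 packs/day;  effective holding cost H(1 − d/p) = 40·(1 − 141.6667/765) = 32.59259
Q* = √(2DS / H_eff) = √(2·51,000·50 / 32.59259) ≈ 395.57

396 packs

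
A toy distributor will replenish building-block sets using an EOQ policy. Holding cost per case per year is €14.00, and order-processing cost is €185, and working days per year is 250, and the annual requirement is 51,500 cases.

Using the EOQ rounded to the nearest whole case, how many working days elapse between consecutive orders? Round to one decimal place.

5.7 days

EOQ = √(2DS/H) = √(2 × 51,500 × 185 / 14)
    = √(1,361,071.43) ≈ 1,166.65 → Q = 1,167 cases
Cycle time = (working days × Q)/D = (250 × 1,167) / 51,500 = 5.665 days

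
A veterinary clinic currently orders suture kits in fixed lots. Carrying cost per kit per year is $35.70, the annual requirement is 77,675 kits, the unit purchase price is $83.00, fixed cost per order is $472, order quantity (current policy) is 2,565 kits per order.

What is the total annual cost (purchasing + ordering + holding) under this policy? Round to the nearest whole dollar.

Orders/yr = 77,675/2,565 = 30.283; ordering cost = 30.283 × $472 = $14,293.41
Average inventory = 2,565/2 = 1282.5; holding cost = 1282.5 × $35.7 = $45,785.25
Purchase cost = D·C = 77,675 × 83 = $6,447,025.00
Total = $14,293.41 + $45,785.25 + $6,447,025.00 = $6,507,103.66

$6,507,104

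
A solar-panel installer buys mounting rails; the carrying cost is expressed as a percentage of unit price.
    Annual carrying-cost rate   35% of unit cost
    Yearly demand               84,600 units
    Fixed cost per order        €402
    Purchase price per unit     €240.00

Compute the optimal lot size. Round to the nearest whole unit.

H = i·C = 0.35 × €240 = €84.0000 per unit-year
2DS/H = 2·84,600·402/84 = 809,742.86
EOQ = √809,742.86 ≈ 899.86

900 units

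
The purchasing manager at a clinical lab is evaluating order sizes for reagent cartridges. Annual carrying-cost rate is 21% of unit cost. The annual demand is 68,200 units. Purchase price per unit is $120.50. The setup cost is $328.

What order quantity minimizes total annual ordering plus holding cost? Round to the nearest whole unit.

Carrying cost H = $120.5 × 21% = $25.3050/unit/yr
2DS/H = 2·68,200·328/25.305 = 1,767,998.42
EOQ = √1,767,998.42 ≈ 1,329.66

1,330 units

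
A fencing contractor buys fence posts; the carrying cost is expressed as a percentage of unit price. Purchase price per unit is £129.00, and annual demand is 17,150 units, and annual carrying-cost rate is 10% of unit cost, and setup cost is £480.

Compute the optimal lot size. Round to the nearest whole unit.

Carrying cost H = £129 × 10% = £12.9000/unit/yr
EOQ = √(2DS/H) = √(2 × 17,150 × 480 / 12.9)
    = √(1,276,279.07) ≈ 1,129.73

1,130 units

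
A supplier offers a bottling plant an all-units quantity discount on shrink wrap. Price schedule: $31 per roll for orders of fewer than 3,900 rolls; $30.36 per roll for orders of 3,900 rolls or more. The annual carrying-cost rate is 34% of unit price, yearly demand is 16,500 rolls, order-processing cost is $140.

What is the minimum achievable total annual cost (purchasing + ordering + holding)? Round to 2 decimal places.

$518,478.17

H₁ = 34%×$31 = $10.5400;  H₂ = 34%×$30.36 = $10.3224
EOQ₁ = √(2×16,500×140/10.5400) = 662.07  (< 3,900, feasible at tier 1)
EOQ₂ = √(2×16,500×140/10.3224) = 669.01  (< 3,900 → use Q = 3,900 at tier-2 price)
TC(tier 1 (EOQ₁), Q≈662.1) = $518,478.17
TC(tier 2, Q≈3,900.0) = $521,660.99
Minimum at tier 1 (EOQ₁): $518,478.17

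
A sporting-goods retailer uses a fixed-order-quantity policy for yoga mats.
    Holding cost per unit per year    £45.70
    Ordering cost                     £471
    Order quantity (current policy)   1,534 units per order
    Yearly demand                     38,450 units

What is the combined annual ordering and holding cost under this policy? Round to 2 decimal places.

Ordering: D/Q × S = 38,450/1,534 × £471 = £11,805.70
Holding:  Q/2 × H = 1,534/2 × £45.7 = £35,051.90
Total = £11,805.70 + £35,051.90 = £46,857.60

£46,857.60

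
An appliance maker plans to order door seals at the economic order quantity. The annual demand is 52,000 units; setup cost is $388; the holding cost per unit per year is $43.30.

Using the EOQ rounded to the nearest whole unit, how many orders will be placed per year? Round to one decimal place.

Q* = √(2·D·S / H) = √(2·52,000·388 / 43.3) = √931,916.9 ≈ 965.36 → Q = 965
Orders per year = D/Q = 52,000 / 965 = 53.886

53.9 orders per year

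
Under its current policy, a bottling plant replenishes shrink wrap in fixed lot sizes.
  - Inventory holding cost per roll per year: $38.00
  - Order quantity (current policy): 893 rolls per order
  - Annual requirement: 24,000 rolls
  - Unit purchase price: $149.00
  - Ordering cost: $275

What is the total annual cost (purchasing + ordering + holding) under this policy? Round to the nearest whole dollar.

Annual ordering cost = (D/Q)·S = (24,000/893) × 275 = $7,390.82
Annual holding cost  = (Q/2)·H = (893/2) × 38 = $16,967.00
Purchase cost = D·C = 24,000 × 149 = $3,576,000.00
Total = $7,390.82 + $16,967.00 + $3,576,000.00 = $3,600,357.82

$3,600,358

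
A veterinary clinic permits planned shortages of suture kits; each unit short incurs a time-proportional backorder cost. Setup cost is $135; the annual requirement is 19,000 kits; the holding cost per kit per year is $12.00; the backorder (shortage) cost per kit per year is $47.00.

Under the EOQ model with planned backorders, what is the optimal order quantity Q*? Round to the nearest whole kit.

Q* = √(2DS/H) · √((H + b)/b)
   = √(2 × 19,000 × 135 / 12) · √((12 + 47) / 47)
   = 653.835 × 1.1204 ≈ 732.56

733 kits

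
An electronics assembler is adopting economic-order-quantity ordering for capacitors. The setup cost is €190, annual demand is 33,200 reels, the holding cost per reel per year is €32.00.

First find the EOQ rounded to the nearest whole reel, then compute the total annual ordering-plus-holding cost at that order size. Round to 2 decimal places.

2DS/H = 2·33,200·190/32 = 394,250.00
EOQ = √394,250.00 ≈ 627.89 → Q = 628 reels
Orders/yr = 33,200/628 = 52.866; ordering cost = 52.866 × €190 = €10,044.59
Average inventory = 628/2 = 314; holding cost = 314 × €32 = €10,048.00
Total = €10,044.59 + €10,048.00 = €20,092.59

€20,092.59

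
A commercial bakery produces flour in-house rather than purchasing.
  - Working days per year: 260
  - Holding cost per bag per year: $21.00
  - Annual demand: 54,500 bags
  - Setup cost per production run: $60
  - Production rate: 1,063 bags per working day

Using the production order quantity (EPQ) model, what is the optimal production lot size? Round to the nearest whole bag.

623 bags

d = 54,500/260 = 209.6154 bags/day;  effective holding cost H(1 − d/p) = 21·(1 − 209.6154/1063) = 16.85896
Q* = √(2DS / H_eff) = √(2·54,500·60 / 16.85896) ≈ 622.84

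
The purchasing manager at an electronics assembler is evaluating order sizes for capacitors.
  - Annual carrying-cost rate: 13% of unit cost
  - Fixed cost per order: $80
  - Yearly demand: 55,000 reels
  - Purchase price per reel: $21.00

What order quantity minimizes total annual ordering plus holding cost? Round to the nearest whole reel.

Carrying cost H = $21 × 13% = $2.7300/reel/yr
Optimal lot size Q* = (2 × 55,000 × $80 / $2.73)^½ ≈ 1,795.40

1,795 reels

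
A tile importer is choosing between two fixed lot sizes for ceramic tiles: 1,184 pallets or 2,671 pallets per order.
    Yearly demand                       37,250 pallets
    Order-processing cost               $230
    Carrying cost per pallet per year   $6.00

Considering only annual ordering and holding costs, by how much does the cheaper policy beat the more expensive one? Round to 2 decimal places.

For each Q, cost = (D/Q)·S + (Q/2)·H.
TC(1,184) = (37,250/1,184)×230 + (1,184/2)×6 = $10,788.06
TC(2,671) = (37,250/2,671)×230 + (2,671/2)×6 = $11,220.60
Lots of 1,184 are cheaper by $432.54.

$432.54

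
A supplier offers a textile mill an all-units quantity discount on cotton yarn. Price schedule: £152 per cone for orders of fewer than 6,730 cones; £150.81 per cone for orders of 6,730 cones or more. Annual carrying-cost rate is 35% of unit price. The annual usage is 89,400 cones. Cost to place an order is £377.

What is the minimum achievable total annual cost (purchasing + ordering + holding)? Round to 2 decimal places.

H₁ = 35%×£152 = £53.2000;  H₂ = 35%×£150.81 = £52.7835
EOQ₁ = √(2×89,400×377/53.2000) = 1,125.64  (< 6,730, feasible at tier 1)
EOQ₂ = √(2×89,400×377/52.7835) = 1,130.07  (< 6,730 → use Q = 6,730 at tier-2 price)
TC(tier 1 (EOQ₁), Q≈1,125.6) = £13,648,683.92
TC(tier 2, Q≈6,730.0) = £13,665,038.47
Minimum at tier 1 (EOQ₁): £13,648,683.92

£13,648,683.92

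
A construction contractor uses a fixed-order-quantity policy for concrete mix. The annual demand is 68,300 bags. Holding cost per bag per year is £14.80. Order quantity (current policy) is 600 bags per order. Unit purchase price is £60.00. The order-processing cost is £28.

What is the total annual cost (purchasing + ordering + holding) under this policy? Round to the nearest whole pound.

£4,105,627

Orders/yr = 68,300/600 = 113.833; ordering cost = 113.833 × £28 = £3,187.33
Average inventory = 600/2 = 300; holding cost = 300 × £14.8 = £4,440.00
Purchase cost = D·C = 68,300 × 60 = £4,098,000.00
Total = £3,187.33 + £4,440.00 + £4,098,000.00 = £4,105,627.33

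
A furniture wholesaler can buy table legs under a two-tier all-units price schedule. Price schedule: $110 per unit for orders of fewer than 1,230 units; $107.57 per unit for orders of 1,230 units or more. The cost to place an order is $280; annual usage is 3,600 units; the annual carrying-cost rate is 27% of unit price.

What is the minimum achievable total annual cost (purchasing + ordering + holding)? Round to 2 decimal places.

$403,737.91

H₁ = 27%×$110 = $29.7000;  H₂ = 27%×$107.57 = $29.0439
EOQ₁ = √(2×3,600×280/29.7000) = 260.54  (< 1,230, feasible at tier 1)
EOQ₂ = √(2×3,600×280/29.0439) = 263.46  (< 1,230 → use Q = 1,230 at tier-2 price)
TC(tier 1 (EOQ₁), Q≈260.5) = $403,737.91
TC(tier 2, Q≈1,230.0) = $405,933.51
Minimum at tier 1 (EOQ₁): $403,737.91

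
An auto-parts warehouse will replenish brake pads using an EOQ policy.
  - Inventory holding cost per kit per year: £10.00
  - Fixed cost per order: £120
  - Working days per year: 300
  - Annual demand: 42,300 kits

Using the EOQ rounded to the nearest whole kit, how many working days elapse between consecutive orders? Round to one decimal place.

7.1 days

Optimal lot size Q* = (2 × 42,300 × £120 / £10)^½ ≈ 1,007.57 → Q = 1,008 kits
T = Q/D × 300 days = 1,008/42,300 × 300 = 7.149 days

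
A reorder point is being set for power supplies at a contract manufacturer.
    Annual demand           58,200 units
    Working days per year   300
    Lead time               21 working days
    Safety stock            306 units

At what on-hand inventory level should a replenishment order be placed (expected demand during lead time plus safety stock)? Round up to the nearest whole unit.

4,380 units

Daily demand d = 58,200 / 300 = 194.000 units/day
Demand during lead time = 194.000 × 21 = 4,074.00
Reorder point = 4,074.00 + 306 = 4,380.00 → round up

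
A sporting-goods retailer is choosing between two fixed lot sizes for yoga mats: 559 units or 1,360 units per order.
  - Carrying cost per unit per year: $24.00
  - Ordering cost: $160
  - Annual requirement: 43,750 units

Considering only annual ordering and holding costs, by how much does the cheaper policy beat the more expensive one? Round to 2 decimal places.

For each Q, cost = (D/Q)·S + (Q/2)·H.
TC(559) = (43,750/559)×160 + (559/2)×24 = $19,230.36
TC(1,360) = (43,750/1,360)×160 + (1,360/2)×24 = $21,467.06
|ΔTC| = |$19,230.36 − $21,467.06| = $2,236.70

$2,236.70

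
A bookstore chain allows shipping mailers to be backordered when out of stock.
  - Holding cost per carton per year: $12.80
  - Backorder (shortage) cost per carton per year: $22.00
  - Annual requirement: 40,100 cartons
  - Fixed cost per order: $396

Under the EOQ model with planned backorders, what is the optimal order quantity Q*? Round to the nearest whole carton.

Q* = √(2DS/H) · √((H + b)/b)
   = √(2 × 40,100 × 396 / 12.8) · √((12.8 + 22) / 22)
   = 1,575.179 × 1.2577 ≈ 1,981.11

1,981 cartons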